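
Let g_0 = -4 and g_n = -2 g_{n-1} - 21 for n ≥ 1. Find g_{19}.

The fixed point is -21/(1 + 2) = -7, so g_n + 7 = -2(g_{n-1} + 7).
Hence g_n = 3·(-2)^n - 7.
g_{19} = 3·(-2)^{19} - 7 = 3·-524288 - 7 = -1572871.

-1572871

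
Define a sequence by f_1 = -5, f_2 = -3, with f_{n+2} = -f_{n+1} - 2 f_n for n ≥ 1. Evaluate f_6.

33

f_3 = -(-3) - 2*(-5) = 13
f_4 = -13 - 2*(-3) = -7
f_5 = -(-7) - 2*13 = -19
f_6 = -(-19) - 2*(-7) = 33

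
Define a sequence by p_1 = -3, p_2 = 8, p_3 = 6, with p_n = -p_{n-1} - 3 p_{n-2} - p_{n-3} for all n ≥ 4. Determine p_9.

249

p_4 = -6 - 3·8 - (-3) = -27
p_5 = -(-27) - 3·6 - 8 = 1
p_6 = -1 - 3·(-27) - 6 = 74
p_7 = -74 - 3·1 - (-27) = -50
p_8 = -(-50) - 3·74 - 1 = -173
p_9 = -(-173) - 3·(-50) - 74 = 249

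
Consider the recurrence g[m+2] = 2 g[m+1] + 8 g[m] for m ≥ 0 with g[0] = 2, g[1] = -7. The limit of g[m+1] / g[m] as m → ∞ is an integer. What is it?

4

The characteristic equation is r^2 - 2r - 8 = 0, which factors as (r - 4)(r + 2) = 0.
So the roots are 4 and -2. Since |4| > |-2| and the coefficient of 4^m is non-zero, the ratio tends to 4.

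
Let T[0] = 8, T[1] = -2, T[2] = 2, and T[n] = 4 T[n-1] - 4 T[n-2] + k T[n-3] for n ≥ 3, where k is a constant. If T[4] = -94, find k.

T[3] = 16 + 8k
T[4] = 56 + 30k
So 56 + 30k = -94, giving k = -5.

-5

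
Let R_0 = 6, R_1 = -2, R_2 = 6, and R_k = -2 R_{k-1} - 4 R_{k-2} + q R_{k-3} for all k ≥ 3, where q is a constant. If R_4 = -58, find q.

R_3 = -4 + 6q
R_4 = -16 - 14q
So -16 - 14q = -58, giving q = 3.

3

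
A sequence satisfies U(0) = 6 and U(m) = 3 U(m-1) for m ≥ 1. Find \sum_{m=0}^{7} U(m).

U(1) = 3*6 = 18
U(2) = 3*18 = 54
U(3) = 3*54 = 162
U(4) = 3*162 = 486
U(5) = 3*486 = 1458
U(6) = 3*1458 = 4374
U(7) = 3*4374 = 13122
Sum = 6 + 18 + 54 + 162 + 486 + 1458 + 4374 + 13122 = 19680

19680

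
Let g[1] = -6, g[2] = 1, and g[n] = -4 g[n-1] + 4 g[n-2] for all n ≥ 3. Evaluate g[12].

g[3] = -4(1) + 4(-6) = -28
g[4] = -4(-28) + 4(1) = 116
g[5] = -4(116) + 4(-28) = -576
g[6] = -4(-576) + 4(116) = 2768
g[7] = -4(2768) + 4(-576) = -13376
g[8] = -4(-13376) + 4(2768) = 64576
g[9] = -4(64576) + 4(-13376) = -311808
g[10] = -4(-311808) + 4(64576) = 1505536
g[11] = -4(1505536) + 4(-311808) = -7269376
g[12] = -4(-7269376) + 4(1505536) = 35099648

35099648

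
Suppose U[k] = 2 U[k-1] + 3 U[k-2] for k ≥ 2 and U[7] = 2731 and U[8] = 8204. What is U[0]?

Rearranging, U[k-2] = (U[k] - 2 U[k-1]) / 3.
U[6] = (8204 - 2*2731) / 3 = 2742/3 = 914
U[5] = (2731 - 2*914) / 3 = 903/3 = 301
U[4] = (914 - 2*301) / 3 = 312/3 = 104
U[3] = (301 - 2*104) / 3 = 93/3 = 31
U[2] = (104 - 2*31) / 3 = 42/3 = 14
U[1] = (31 - 2*14) / 3 = 3/3 = 1
U[0] = (14 - 2*1) / 3 = 12/3 = 4

4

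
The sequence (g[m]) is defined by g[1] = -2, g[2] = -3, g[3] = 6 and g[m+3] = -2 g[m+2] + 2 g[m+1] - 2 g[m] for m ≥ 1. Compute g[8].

-1124

g[4] = -2·6 + 2·(-3) - 2·(-2) = -14
g[5] = -2·(-14) + 2·6 - 2·(-3) = 46
g[6] = -2·46 + 2·(-14) - 2·6 = -132
g[7] = -2·(-132) + 2·46 - 2·(-14) = 384
g[8] = -2·384 + 2·(-132) - 2·46 = -1124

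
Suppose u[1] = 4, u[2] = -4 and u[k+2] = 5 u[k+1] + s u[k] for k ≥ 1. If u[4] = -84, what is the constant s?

u[3] = -20 + 4s
u[4] = -100 + 16s
So -100 + 16s = -84, giving s = 1.

1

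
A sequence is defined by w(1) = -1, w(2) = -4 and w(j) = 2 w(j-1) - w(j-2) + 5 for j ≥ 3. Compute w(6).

w(3) = 2(-4) - (-1) + 5 = -2
w(4) = 2(-2) - (-4) + 5 = 5
w(5) = 2(5) - (-2) + 5 = 17
w(6) = 2(17) - 5 + 5 = 34

34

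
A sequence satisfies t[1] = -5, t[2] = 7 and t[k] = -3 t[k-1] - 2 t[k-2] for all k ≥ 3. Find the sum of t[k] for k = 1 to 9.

t[3] = -3·7 - 2·(-5) = -11
t[4] = -3·(-11) - 2·7 = 19
t[5] = -3·19 - 2·(-11) = -35
t[6] = -3·(-35) - 2·19 = 67
t[7] = -3·67 - 2·(-35) = -131
t[8] = -3·(-131) - 2·67 = 259
t[9] = -3·259 - 2·(-131) = -515
Sum = (-5) + 7 + (-11) + 19 + (-35) + 67 + (-131) + 259 + (-515) = -345

-345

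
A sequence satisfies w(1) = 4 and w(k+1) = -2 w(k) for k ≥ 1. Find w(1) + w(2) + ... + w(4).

w(2) = -2*4 = -8
w(3) = -2*(-8) = 16
w(4) = -2*16 = -32
Sum = 4 + (-8) + 16 + (-32) = -20

-20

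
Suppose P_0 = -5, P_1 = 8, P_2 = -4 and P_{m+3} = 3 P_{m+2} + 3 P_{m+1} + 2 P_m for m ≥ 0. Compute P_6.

P_3 = 3·(-4) + 3·8 + 2·(-5) = 2
P_4 = 3·2 + 3·(-4) + 2·8 = 10
P_5 = 3·10 + 3·2 + 2·(-4) = 28
P_6 = 3·28 + 3·10 + 2·2 = 118

118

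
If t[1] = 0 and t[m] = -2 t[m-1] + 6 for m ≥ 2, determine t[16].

The fixed point is 6/(1 + 2) = 2, so t[m] - 2 = -2(t[m-1] - 2).
Hence t[m] = -2·(-2)^{m-1} + 2.
t[16] = -2·(-2)^{15} + 2 = -2·-32768 + 2 = 65538.

65538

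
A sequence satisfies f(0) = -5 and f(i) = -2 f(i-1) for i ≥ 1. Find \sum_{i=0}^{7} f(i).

f(1) = -2(-5) = 10
f(2) = -2(10) = -20
f(3) = -2(-20) = 40
f(4) = -2(40) = -80
f(5) = -2(-80) = 160
f(6) = -2(160) = -320
f(7) = -2(-320) = 640
Sum = (-5) + 10 + (-20) + 40 + (-80) + 160 + (-320) + 640 = 425

425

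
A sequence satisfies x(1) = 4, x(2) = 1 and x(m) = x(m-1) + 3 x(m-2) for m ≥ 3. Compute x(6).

103

x(3) = 1 + 3(4) = 13
x(4) = 13 + 3(1) = 16
x(5) = 16 + 3(13) = 55
x(6) = 55 + 3(16) = 103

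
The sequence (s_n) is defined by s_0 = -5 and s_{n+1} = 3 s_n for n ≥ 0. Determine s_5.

-1215

s_1 = 3(-5) = -15
s_2 = 3(-15) = -45
s_3 = 3(-45) = -135
s_4 = 3(-135) = -405
s_5 = 3(-405) = -1215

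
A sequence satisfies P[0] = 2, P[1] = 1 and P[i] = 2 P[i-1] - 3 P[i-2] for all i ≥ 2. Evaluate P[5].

P[2] = 2·1 - 3·2 = -4
P[3] = 2·(-4) - 3·1 = -11
P[4] = 2·(-11) - 3·(-4) = -10
P[5] = 2·(-10) - 3·(-11) = 13

13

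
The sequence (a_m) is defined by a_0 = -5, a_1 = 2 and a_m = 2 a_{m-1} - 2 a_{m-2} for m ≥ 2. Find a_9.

a_2 = 2·2 - 2·(-5) = 14
a_3 = 2·14 - 2·2 = 24
a_4 = 2·24 - 2·14 = 20
a_5 = 2·20 - 2·24 = -8
a_6 = 2·(-8) - 2·20 = -56
a_7 = 2·(-56) - 2·(-8) = -96
a_8 = 2·(-96) - 2·(-56) = -80
a_9 = 2·(-80) - 2·(-96) = 32

32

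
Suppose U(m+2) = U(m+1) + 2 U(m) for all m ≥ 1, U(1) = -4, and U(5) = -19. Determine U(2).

1

Let U(2) = v.
U(3) = -8 + v
U(4) = -8 + 3v
U(5) = -24 + 5v
So -24 + 5v = -19, giving v = 1.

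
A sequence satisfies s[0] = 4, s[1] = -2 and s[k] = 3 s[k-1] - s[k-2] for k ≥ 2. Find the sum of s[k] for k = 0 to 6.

-812

s[2] = 3*(-2) - 4 = -10
s[3] = 3*(-10) - (-2) = -28
s[4] = 3*(-28) - (-10) = -74
s[5] = 3*(-74) - (-28) = -194
s[6] = 3*(-194) - (-74) = -508
Sum = 4 + (-2) + (-10) + (-28) + (-74) + (-194) + (-508) = -812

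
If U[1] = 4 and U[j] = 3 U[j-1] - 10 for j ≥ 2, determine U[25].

The fixed point is -10/(1 - 3) = 5, so U[j] - 5 = 3(U[j-1] - 5).
Hence U[j] = -1·3^{j-1} + 5.
U[25] = -1·3^{24} + 5 = -1·282429536481 + 5 = -282429536476.

-282429536476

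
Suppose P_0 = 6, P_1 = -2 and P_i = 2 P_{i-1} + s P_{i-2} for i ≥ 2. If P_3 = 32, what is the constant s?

4

P_2 = -4 + 6s
P_3 = -8 + 10s
So -8 + 10s = 32, giving s = 4.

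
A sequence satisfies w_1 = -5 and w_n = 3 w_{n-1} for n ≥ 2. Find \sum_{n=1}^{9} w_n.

-49205

w_2 = 3*(-5) = -15
w_3 = 3*(-15) = -45
w_4 = 3*(-45) = -135
w_5 = 3*(-135) = -405
w_6 = 3*(-405) = -1215
w_7 = 3*(-1215) = -3645
w_8 = 3*(-3645) = -10935
w_9 = 3*(-10935) = -32805
Sum = (-5) + (-15) + (-45) + (-135) + (-405) + (-1215) + (-3645) + (-10935) + (-32805) = -49205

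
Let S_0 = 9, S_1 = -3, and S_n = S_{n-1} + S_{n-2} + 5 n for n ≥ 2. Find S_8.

614

S_2 = (-3) + 9 + 10 = 16
S_3 = 16 + (-3) + 15 = 28
S_4 = 28 + 16 + 20 = 64
S_5 = 64 + 28 + 25 = 117
S_6 = 117 + 64 + 30 = 211
S_7 = 211 + 117 + 35 = 363
S_8 = 363 + 211 + 40 = 614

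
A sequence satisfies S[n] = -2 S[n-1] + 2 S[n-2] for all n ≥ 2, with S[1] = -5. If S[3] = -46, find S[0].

4

Let S[0] = w.
S[2] = 10 + 2w
S[3] = -30 - 4w
So -30 - 4w = -46, giving w = 4.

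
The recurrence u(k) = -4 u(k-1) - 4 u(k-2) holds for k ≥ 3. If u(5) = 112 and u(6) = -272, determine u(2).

-5

Rearranging, u(k-2) = (u(k) + 4 u(k-1)) / -4.
u(4) = (-272 + 4*112) / -4 = 176/-4 = -44
u(3) = (112 + 4*(-44)) / -4 = -64/-4 = 16
u(2) = (-44 + 4*16) / -4 = 20/-4 = -5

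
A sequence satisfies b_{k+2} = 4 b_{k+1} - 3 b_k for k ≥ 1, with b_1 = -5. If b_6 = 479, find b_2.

Let b_2 = x.
b_3 = 15 + 4x
b_4 = 60 + 13x
b_5 = 195 + 40x
b_6 = 600 + 121x
So 600 + 121x = 479, giving x = -1.

-1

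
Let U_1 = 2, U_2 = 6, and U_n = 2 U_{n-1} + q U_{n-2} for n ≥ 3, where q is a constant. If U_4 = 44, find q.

2

U_3 = 12 + 2q
U_4 = 24 + 10q
So 24 + 10q = 44, giving q = 2.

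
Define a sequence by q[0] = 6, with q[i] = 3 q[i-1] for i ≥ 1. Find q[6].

4374

q[1] = 3·6 = 18
q[2] = 3·18 = 54
q[3] = 3·54 = 162
q[4] = 3·162 = 486
q[5] = 3·486 = 1458
q[6] = 3·1458 = 4374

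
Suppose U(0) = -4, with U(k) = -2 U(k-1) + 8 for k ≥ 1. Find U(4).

-104

U(1) = -2·(-4) + 8 = 16
U(2) = -2·16 + 8 = -24
U(3) = -2·(-24) + 8 = 56
U(4) = -2·56 + 8 = -104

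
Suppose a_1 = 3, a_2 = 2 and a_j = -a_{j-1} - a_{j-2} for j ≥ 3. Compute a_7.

3

a_3 = -2 - 3 = -5
a_4 = -(-5) - 2 = 3
a_5 = -3 - (-5) = 2
a_6 = -2 - 3 = -5
a_7 = -(-5) - 2 = 3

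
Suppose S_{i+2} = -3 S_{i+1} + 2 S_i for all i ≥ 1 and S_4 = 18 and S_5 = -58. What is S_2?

Rearranging, S_{i-2} = (S_i + 3 S_{i-1}) / 2.
S_3 = (-58 + 3(18)) / 2 = -4/2 = -2
S_2 = (18 + 3(-2)) / 2 = 12/2 = 6

6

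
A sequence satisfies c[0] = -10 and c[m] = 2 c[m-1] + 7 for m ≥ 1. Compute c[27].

-402653191

The fixed point is 7/(1 - 2) = -7, so c[m] + 7 = 2(c[m-1] + 7).
Hence c[m] = -3·2^m - 7.
c[27] = -3·2^{27} - 7 = -3·134217728 - 7 = -402653191.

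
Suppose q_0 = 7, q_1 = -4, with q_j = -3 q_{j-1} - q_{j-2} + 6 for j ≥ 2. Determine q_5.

-163

q_2 = -3*(-4) - 7 + 6 = 11
q_3 = -3*11 - (-4) + 6 = -23
q_4 = -3*(-23) - 11 + 6 = 64
q_5 = -3*64 - (-23) + 6 = -163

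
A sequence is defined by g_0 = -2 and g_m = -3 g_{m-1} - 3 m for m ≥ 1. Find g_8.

g_1 = -3·(-2) - 3 = 3
g_2 = -3·3 - 6 = -15
g_3 = -3·(-15) - 9 = 36
g_4 = -3·36 - 12 = -120
g_5 = -3·(-120) - 15 = 345
g_6 = -3·345 - 18 = -1053
g_7 = -3·(-1053) - 21 = 3138
g_8 = -3·3138 - 24 = -9438

-9438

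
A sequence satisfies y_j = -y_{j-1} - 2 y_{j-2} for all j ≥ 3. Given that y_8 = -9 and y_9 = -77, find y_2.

-7

Rearranging, y_{j-2} = (y_j + y_{j-1}) / -2.
y_7 = (-77 + (-9)) / -2 = -86/-2 = 43
y_6 = (-9 + 43) / -2 = 34/-2 = -17
y_5 = (43 + (-17)) / -2 = 26/-2 = -13
y_4 = (-17 + (-13)) / -2 = -30/-2 = 15
y_3 = (-13 + 15) / -2 = 2/-2 = -1
y_2 = (15 + (-1)) / -2 = 14/-2 = -7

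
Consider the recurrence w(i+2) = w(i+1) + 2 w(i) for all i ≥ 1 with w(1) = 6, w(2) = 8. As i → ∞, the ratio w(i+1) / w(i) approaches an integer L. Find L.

2

The characteristic equation is r^2 - r - 2 = 0, which factors as (r - 2)(r + 1) = 0.
So the roots are 2 and -1. Since |2| > |-1| and the coefficient of 2^i is non-zero, the ratio tends to 2.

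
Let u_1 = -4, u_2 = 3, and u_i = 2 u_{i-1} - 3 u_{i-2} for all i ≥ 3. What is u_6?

u_3 = 2*3 - 3*(-4) = 18
u_4 = 2*18 - 3*3 = 27
u_5 = 2*27 - 3*18 = 0
u_6 = 2*0 - 3*27 = -81

-81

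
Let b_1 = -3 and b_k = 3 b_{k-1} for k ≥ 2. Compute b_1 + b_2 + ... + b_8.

-9840

b_2 = 3(-3) = -9
b_3 = 3(-9) = -27
b_4 = 3(-27) = -81
b_5 = 3(-81) = -243
b_6 = 3(-243) = -729
b_7 = 3(-729) = -2187
b_8 = 3(-2187) = -6561
Sum = (-3) + (-9) + (-27) + (-81) + (-243) + (-729) + (-2187) + (-6561) = -9840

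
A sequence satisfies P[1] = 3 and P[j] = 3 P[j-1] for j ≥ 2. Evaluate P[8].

6561

P[2] = 3*3 = 9
P[3] = 3*9 = 27
P[4] = 3*27 = 81
P[5] = 3*81 = 243
P[6] = 3*243 = 729
P[7] = 3*729 = 2187
P[8] = 3*2187 = 6561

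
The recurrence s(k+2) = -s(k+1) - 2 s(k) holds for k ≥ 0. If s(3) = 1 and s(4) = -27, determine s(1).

Rearranging, s(k-2) = (s(k) + s(k-1)) / -2.
s(2) = (-27 + 1) / -2 = -26/-2 = 13
s(1) = (1 + 13) / -2 = 14/-2 = -7

-7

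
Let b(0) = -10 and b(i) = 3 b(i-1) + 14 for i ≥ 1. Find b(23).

-282429536488

The fixed point is 14/(1 - 3) = -7, so b(i) + 7 = 3(b(i-1) + 7).
Hence b(i) = -3·3^i - 7.
b(23) = -3·3^{23} - 7 = -3·94143178827 - 7 = -282429536488.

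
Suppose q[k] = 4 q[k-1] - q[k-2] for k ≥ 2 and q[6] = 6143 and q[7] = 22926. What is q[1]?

Rearranging, q[k-2] = -(q[k] - 4 q[k-1]).
q[5] = -(22926 - 4(6143)) = 1646
q[4] = -(6143 - 4(1646)) = 441
q[3] = -(1646 - 4(441)) = 118
q[2] = -(441 - 4(118)) = 31
q[1] = -(118 - 4(31)) = 6

6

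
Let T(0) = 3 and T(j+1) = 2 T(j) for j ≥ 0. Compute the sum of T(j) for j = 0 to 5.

189

T(1) = 2(3) = 6
T(2) = 2(6) = 12
T(3) = 2(12) = 24
T(4) = 2(24) = 48
T(5) = 2(48) = 96
Sum = 3 + 6 + 12 + 24 + 48 + 96 = 189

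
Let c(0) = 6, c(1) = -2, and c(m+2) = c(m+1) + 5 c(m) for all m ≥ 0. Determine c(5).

c(2) = (-2) + 5·6 = 28
c(3) = 28 + 5·(-2) = 18
c(4) = 18 + 5·28 = 158
c(5) = 158 + 5·18 = 248

248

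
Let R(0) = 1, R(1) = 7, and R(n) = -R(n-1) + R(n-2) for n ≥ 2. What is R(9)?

217

R(2) = -7 + 1 = -6
R(3) = -(-6) + 7 = 13
R(4) = -13 + (-6) = -19
R(5) = -(-19) + 13 = 32
R(6) = -32 + (-19) = -51
R(7) = -(-51) + 32 = 83
R(8) = -83 + (-51) = -134
R(9) = -(-134) + 83 = 217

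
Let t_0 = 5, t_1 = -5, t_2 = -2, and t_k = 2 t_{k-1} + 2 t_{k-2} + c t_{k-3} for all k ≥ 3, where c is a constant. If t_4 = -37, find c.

-1

t_3 = -14 + 5c
t_4 = -32 + 5c
So -32 + 5c = -37, giving c = -1.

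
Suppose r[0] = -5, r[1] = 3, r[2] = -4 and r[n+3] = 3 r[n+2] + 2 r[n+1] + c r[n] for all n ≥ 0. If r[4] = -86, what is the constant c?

r[3] = -6 - 5c
r[4] = -26 - 12c
So -26 - 12c = -86, giving c = 5.

5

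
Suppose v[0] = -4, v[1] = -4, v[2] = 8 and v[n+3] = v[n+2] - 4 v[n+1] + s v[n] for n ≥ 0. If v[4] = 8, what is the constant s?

v[3] = 24 - 4s
v[4] = -8 - 8s
So -8 - 8s = 8, giving s = -2.

-2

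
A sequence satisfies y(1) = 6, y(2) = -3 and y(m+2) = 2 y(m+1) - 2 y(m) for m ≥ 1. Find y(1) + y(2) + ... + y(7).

y(3) = 2*(-3) - 2*6 = -18
y(4) = 2*(-18) - 2*(-3) = -30
y(5) = 2*(-30) - 2*(-18) = -24
y(6) = 2*(-24) - 2*(-30) = 12
y(7) = 2*12 - 2*(-24) = 72
Sum = 6 + (-3) + (-18) + (-30) + (-24) + 12 + 72 = 15

15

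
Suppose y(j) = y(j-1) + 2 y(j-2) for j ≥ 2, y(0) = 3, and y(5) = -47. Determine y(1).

Let y(1) = x.
y(2) = 6 + x
y(3) = 6 + 3x
y(4) = 18 + 5x
y(5) = 30 + 11x
So 30 + 11x = -47, giving x = -7.

-7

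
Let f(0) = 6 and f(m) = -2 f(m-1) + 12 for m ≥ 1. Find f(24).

33554436

The fixed point is 12/(1 + 2) = 4, so f(m) - 4 = -2(f(m-1) - 4).
Hence f(m) = 2·(-2)^m + 4.
f(24) = 2·(-2)^{24} + 4 = 2·16777216 + 4 = 33554436.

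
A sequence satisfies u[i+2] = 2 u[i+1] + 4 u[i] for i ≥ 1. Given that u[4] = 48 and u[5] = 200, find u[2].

-1

Rearranging, u[i-2] = (u[i] - 2 u[i-1]) / 4.
u[3] = (200 - 2·48) / 4 = 104/4 = 26
u[2] = (48 - 2·26) / 4 = -4/4 = -1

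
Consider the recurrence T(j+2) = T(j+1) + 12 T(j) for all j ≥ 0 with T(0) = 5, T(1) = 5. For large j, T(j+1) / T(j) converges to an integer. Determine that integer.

4

The characteristic equation is r^2 - r - 12 = 0, which factors as (r - 4)(r + 3) = 0.
So the roots are 4 and -3. Since |4| > |-3| and the coefficient of 4^j is non-zero, the ratio tends to 4.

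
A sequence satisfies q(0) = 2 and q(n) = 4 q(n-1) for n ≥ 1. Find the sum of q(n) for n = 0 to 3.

170

q(1) = 4*2 = 8
q(2) = 4*8 = 32
q(3) = 4*32 = 128
Sum = 2 + 8 + 32 + 128 = 170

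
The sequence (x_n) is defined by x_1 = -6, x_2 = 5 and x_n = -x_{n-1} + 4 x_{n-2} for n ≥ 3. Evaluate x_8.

2465

x_3 = -5 + 4*(-6) = -29
x_4 = -(-29) + 4*5 = 49
x_5 = -49 + 4*(-29) = -165
x_6 = -(-165) + 4*49 = 361
x_7 = -361 + 4*(-165) = -1021
x_8 = -(-1021) + 4*361 = 2465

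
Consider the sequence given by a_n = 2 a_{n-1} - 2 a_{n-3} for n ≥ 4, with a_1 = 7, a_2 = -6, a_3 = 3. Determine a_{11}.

a_4 = 2(3) - 2(7) = -8
a_5 = 2(-8) - 2(-6) = -4
a_6 = 2(-4) - 2(3) = -14
a_7 = 2(-14) - 2(-8) = -12
a_8 = 2(-12) - 2(-4) = -16
a_9 = 2(-16) - 2(-14) = -4
a_{10} = 2(-4) - 2(-12) = 16
a_{11} = 2(16) - 2(-16) = 64

64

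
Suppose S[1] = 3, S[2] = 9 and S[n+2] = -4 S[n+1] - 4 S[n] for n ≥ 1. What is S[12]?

162816

S[3] = -4*9 - 4*3 = -48
S[4] = -4*(-48) - 4*9 = 156
S[5] = -4*156 - 4*(-48) = -432
S[6] = -4*(-432) - 4*156 = 1104
S[7] = -4*1104 - 4*(-432) = -2688
S[8] = -4*(-2688) - 4*1104 = 6336
S[9] = -4*6336 - 4*(-2688) = -14592
S[10] = -4*(-14592) - 4*6336 = 33024
S[11] = -4*33024 - 4*(-14592) = -73728
S[12] = -4*(-73728) - 4*33024 = 162816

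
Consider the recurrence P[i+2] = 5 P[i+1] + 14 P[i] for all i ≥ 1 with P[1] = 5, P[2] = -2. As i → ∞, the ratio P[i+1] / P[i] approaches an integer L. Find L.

The characteristic equation is r^2 - 5r - 14 = 0, which factors as (r - 7)(r + 2) = 0.
So the roots are 7 and -2. Since |7| > |-2| and the coefficient of 7^i is non-zero, the ratio tends to 7.

7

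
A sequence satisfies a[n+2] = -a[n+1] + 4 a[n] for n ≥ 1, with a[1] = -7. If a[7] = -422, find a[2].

-6

Let a[2] = x.
a[3] = -28 - x
a[4] = 28 + 5x
a[5] = -140 - 9x
a[6] = 252 + 29x
a[7] = -812 - 65x
So -812 - 65x = -422, giving x = -6.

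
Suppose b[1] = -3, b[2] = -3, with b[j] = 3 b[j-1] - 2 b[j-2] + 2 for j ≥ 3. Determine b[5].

19

b[3] = 3(-3) - 2(-3) + 2 = -1
b[4] = 3(-1) - 2(-3) + 2 = 5
b[5] = 3(5) - 2(-1) + 2 = 19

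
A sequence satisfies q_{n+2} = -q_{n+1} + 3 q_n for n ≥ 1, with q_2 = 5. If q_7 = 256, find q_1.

8

Let q_1 = z.
q_3 = -5 + 3z
q_4 = 20 - 3z
q_5 = -35 + 12z
q_6 = 95 - 21z
q_7 = -200 + 57z
So -200 + 57z = 256, giving z = 8.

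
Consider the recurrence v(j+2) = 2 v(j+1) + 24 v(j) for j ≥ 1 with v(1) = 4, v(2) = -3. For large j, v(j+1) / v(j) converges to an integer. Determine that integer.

6

The characteristic equation is r^2 - 2r - 24 = 0, which factors as (r - 6)(r + 4) = 0.
So the roots are 6 and -4. Since |6| > |-4| and the coefficient of 6^j is non-zero, the ratio tends to 6.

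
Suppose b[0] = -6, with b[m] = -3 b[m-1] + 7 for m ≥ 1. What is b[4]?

-626

b[1] = -3·(-6) + 7 = 25
b[2] = -3·25 + 7 = -68
b[3] = -3·(-68) + 7 = 211
b[4] = -3·211 + 7 = -626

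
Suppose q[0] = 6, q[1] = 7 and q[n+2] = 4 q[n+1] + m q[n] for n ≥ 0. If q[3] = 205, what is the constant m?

3

q[2] = 28 + 6m
q[3] = 112 + 31m
So 112 + 31m = 205, giving m = 3.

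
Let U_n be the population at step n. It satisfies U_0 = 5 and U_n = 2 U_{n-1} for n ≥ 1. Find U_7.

640

U_1 = 2(5) = 10
U_2 = 2(10) = 20
U_3 = 2(20) = 40
U_4 = 2(40) = 80
U_5 = 2(80) = 160
U_6 = 2(160) = 320
U_7 = 2(320) = 640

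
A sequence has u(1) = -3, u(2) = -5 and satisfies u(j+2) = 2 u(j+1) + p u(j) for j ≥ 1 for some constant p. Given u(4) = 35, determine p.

-5

u(3) = -10 - 3p
u(4) = -20 - 11p
So -20 - 11p = 35, giving p = -5.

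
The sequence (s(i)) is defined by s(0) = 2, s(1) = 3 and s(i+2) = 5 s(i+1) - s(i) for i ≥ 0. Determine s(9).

s(2) = 5*3 - 2 = 13
s(3) = 5*13 - 3 = 62
s(4) = 5*62 - 13 = 297
s(5) = 5*297 - 62 = 1423
s(6) = 5*1423 - 297 = 6818
s(7) = 5*6818 - 1423 = 32667
s(8) = 5*32667 - 6818 = 156517
s(9) = 5*156517 - 32667 = 749918

749918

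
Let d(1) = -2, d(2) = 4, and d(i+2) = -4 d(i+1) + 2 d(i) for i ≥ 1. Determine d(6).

d(3) = -4*4 + 2*(-2) = -20
d(4) = -4*(-20) + 2*4 = 88
d(5) = -4*88 + 2*(-20) = -392
d(6) = -4*(-392) + 2*88 = 1744

1744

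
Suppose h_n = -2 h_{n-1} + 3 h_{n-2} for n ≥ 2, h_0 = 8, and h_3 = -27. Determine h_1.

3

Let h_1 = v.
h_2 = 24 - 2v
h_3 = -48 + 7v
So -48 + 7v = -27, giving v = 3.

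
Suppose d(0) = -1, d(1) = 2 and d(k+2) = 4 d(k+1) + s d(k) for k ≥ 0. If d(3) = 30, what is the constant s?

1

d(2) = 8 - s
d(3) = 32 - 2s
So 32 - 2s = 30, giving s = 1.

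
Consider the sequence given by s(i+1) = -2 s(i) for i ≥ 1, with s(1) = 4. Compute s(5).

s(2) = -2(4) = -8
s(3) = -2(-8) = 16
s(4) = -2(16) = -32
s(5) = -2(-32) = 64

64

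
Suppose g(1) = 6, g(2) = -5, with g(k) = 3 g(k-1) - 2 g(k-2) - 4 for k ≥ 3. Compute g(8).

-1871

g(3) = 3(-5) - 2(6) - 4 = -31
g(4) = 3(-31) - 2(-5) - 4 = -87
g(5) = 3(-87) - 2(-31) - 4 = -203
g(6) = 3(-203) - 2(-87) - 4 = -439
g(7) = 3(-439) - 2(-203) - 4 = -915
g(8) = 3(-915) - 2(-439) - 4 = -1871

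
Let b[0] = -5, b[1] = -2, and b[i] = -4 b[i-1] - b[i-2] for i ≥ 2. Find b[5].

-698

b[2] = -4·(-2) - (-5) = 13
b[3] = -4·13 - (-2) = -50
b[4] = -4·(-50) - 13 = 187
b[5] = -4·187 - (-50) = -698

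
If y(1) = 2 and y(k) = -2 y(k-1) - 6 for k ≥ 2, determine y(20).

The fixed point is -6/(1 + 2) = -2, so y(k) + 2 = -2(y(k-1) + 2).
Hence y(k) = 4·(-2)^{k-1} - 2.
y(20) = 4·(-2)^{19} - 2 = 4·-524288 - 2 = -2097154.

-2097154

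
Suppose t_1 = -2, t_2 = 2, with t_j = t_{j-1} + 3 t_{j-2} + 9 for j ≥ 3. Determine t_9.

t_3 = 2 + 3*(-2) + 9 = 5
t_4 = 5 + 3*2 + 9 = 20
t_5 = 20 + 3*5 + 9 = 44
t_6 = 44 + 3*20 + 9 = 113
t_7 = 113 + 3*44 + 9 = 254
t_8 = 254 + 3*113 + 9 = 602
t_9 = 602 + 3*254 + 9 = 1373

1373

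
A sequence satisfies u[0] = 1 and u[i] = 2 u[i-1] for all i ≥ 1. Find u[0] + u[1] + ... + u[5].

u[1] = 2*1 = 2
u[2] = 2*2 = 4
u[3] = 2*4 = 8
u[4] = 2*8 = 16
u[5] = 2*16 = 32
Sum = 1 + 2 + 4 + 8 + 16 + 32 = 63

63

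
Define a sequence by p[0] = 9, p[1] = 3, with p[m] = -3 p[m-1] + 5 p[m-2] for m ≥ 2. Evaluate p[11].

-10103178

p[2] = -3(3) + 5(9) = 36
p[3] = -3(36) + 5(3) = -93
p[4] = -3(-93) + 5(36) = 459
p[5] = -3(459) + 5(-93) = -1842
p[6] = -3(-1842) + 5(459) = 7821
p[7] = -3(7821) + 5(-1842) = -32673
p[8] = -3(-32673) + 5(7821) = 137124
p[9] = -3(137124) + 5(-32673) = -574737
p[10] = -3(-574737) + 5(137124) = 2409831
p[11] = -3(2409831) + 5(-574737) = -10103178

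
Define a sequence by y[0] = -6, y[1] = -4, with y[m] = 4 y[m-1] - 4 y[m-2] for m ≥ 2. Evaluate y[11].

77824

y[2] = 4(-4) - 4(-6) = 8
y[3] = 4(8) - 4(-4) = 48
y[4] = 4(48) - 4(8) = 160
y[5] = 4(160) - 4(48) = 448
y[6] = 4(448) - 4(160) = 1152
y[7] = 4(1152) - 4(448) = 2816
y[8] = 4(2816) - 4(1152) = 6656
y[9] = 4(6656) - 4(2816) = 15360
y[10] = 4(15360) - 4(6656) = 34816
y[11] = 4(34816) - 4(15360) = 77824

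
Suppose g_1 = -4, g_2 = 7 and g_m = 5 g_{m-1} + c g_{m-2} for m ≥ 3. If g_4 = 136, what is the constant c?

g_3 = 35 - 4c
g_4 = 175 - 13c
So 175 - 13c = 136, giving c = 3.

3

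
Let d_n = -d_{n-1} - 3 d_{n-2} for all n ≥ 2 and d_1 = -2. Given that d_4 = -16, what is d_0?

-1

Let d_0 = y.
d_2 = 2 - 3y
d_3 = 4 + 3y
d_4 = -10 + 6y
So -10 + 6y = -16, giving y = -1.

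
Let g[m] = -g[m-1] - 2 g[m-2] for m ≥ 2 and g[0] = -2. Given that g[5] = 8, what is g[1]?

4

Let g[1] = x.
g[2] = 4 - x
g[3] = -4 - x
g[4] = -4 + 3x
g[5] = 12 - x
So 12 - x = 8, giving x = 4.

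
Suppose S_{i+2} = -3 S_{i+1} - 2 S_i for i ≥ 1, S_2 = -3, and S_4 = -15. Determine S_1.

1

Let S_1 = y.
S_3 = 9 - 2y
S_4 = -21 + 6y
So -21 + 6y = -15, giving y = 1.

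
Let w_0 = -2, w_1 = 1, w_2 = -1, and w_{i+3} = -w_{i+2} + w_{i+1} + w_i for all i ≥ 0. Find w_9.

-3

w_3 = -(-1) + 1 + (-2) = 0
w_4 = -0 + (-1) + 1 = 0
w_5 = -0 + 0 + (-1) = -1
w_6 = -(-1) + 0 + 0 = 1
w_7 = -1 + (-1) + 0 = -2
w_8 = -(-2) + 1 + (-1) = 2
w_9 = -2 + (-2) + 1 = -3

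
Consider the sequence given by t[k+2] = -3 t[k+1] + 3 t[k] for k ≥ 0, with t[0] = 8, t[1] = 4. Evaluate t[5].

t[2] = -3·4 + 3·8 = 12
t[3] = -3·12 + 3·4 = -24
t[4] = -3·(-24) + 3·12 = 108
t[5] = -3·108 + 3·(-24) = -396

-396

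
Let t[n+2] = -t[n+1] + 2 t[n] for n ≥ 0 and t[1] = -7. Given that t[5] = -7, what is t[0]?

-7

Let t[0] = v.
t[2] = 7 + 2v
t[3] = -21 - 2v
t[4] = 35 + 6v
t[5] = -77 - 10v
So -77 - 10v = -7, giving v = -7.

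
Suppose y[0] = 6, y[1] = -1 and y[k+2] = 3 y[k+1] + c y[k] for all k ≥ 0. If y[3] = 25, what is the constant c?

y[2] = -3 + 6c
y[3] = -9 + 17c
So -9 + 17c = 25, giving c = 2.

2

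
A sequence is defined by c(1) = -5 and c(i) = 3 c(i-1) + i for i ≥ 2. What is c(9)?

c(2) = 3·(-5) + 2 = -13
c(3) = 3·(-13) + 3 = -36
c(4) = 3·(-36) + 4 = -104
c(5) = 3·(-104) + 5 = -307
c(6) = 3·(-307) + 6 = -915
c(7) = 3·(-915) + 7 = -2738
c(8) = 3·(-2738) + 8 = -8206
c(9) = 3·(-8206) + 9 = -24609

-24609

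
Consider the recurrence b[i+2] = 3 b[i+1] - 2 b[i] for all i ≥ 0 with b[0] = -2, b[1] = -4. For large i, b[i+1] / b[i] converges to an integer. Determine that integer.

2

The characteristic equation is r^2 - 3r + 2 = 0, which factors as (r - 2)(r - 1) = 0.
So the roots are 2 and 1. Since |2| > |1| and the coefficient of 2^i is non-zero, the ratio tends to 2.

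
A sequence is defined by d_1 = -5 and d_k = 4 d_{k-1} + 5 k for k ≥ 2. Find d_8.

-18220

d_2 = 4(-5) + 10 = -10
d_3 = 4(-10) + 15 = -25
d_4 = 4(-25) + 20 = -80
d_5 = 4(-80) + 25 = -295
d_6 = 4(-295) + 30 = -1150
d_7 = 4(-1150) + 35 = -4565
d_8 = 4(-4565) + 40 = -18220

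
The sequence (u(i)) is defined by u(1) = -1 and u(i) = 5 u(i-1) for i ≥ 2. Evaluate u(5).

-625

u(2) = 5*(-1) = -5
u(3) = 5*(-5) = -25
u(4) = 5*(-25) = -125
u(5) = 5*(-125) = -625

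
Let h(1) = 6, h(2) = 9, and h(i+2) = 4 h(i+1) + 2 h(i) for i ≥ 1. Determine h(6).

h(3) = 4(9) + 2(6) = 48
h(4) = 4(48) + 2(9) = 210
h(5) = 4(210) + 2(48) = 936
h(6) = 4(936) + 2(210) = 4164

4164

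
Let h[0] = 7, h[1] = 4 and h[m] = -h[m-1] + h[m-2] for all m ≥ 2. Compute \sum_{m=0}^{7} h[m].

15

h[2] = -4 + 7 = 3
h[3] = -3 + 4 = 1
h[4] = -1 + 3 = 2
h[5] = -2 + 1 = -1
h[6] = -(-1) + 2 = 3
h[7] = -3 + (-1) = -4
Sum = 7 + 4 + 3 + 1 + 2 + (-1) + 3 + (-4) = 15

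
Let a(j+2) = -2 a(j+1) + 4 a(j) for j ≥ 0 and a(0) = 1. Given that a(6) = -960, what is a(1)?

5

Let a(1) = y.
a(2) = 4 - 2y
a(3) = -8 + 8y
a(4) = 32 - 24y
a(5) = -96 + 80y
a(6) = 320 - 256y
So 320 - 256y = -960, giving y = 5.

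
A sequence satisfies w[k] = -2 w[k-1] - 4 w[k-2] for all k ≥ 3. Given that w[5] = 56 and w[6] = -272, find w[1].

5

Rearranging, w[k-2] = (w[k] + 2 w[k-1]) / -4.
w[4] = (-272 + 2(56)) / -4 = -160/-4 = 40
w[3] = (56 + 2(40)) / -4 = 136/-4 = -34
w[2] = (40 + 2(-34)) / -4 = -28/-4 = 7
w[1] = (-34 + 2(7)) / -4 = -20/-4 = 5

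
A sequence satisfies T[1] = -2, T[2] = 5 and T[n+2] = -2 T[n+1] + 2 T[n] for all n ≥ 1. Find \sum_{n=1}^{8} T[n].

T[3] = -2*5 + 2*(-2) = -14
T[4] = -2*(-14) + 2*5 = 38
T[5] = -2*38 + 2*(-14) = -104
T[6] = -2*(-104) + 2*38 = 284
T[7] = -2*284 + 2*(-104) = -776
T[8] = -2*(-776) + 2*284 = 2120
Sum = (-2) + 5 + (-14) + 38 + (-104) + 284 + (-776) + 2120 = 1551

1551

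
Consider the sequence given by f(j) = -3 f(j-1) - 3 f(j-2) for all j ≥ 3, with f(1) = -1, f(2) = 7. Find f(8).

f(3) = -3*7 - 3*(-1) = -18
f(4) = -3*(-18) - 3*7 = 33
f(5) = -3*33 - 3*(-18) = -45
f(6) = -3*(-45) - 3*33 = 36
f(7) = -3*36 - 3*(-45) = 27
f(8) = -3*27 - 3*36 = -189

-189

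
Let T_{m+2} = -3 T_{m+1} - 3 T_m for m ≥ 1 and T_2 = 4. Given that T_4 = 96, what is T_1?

Let T_1 = w.
T_3 = -12 - 3w
T_4 = 24 + 9w
So 24 + 9w = 96, giving w = 8.

8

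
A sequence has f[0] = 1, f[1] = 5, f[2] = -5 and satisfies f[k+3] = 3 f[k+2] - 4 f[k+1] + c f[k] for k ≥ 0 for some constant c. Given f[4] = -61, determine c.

f[3] = -35 + c
f[4] = -85 + 8c
So -85 + 8c = -61, giving c = 3.

3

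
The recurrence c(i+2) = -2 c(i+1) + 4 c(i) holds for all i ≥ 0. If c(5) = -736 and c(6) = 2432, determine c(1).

Rearranging, c(i-2) = (c(i) + 2 c(i-1)) / 4.
c(4) = (2432 + 2(-736)) / 4 = 960/4 = 240
c(3) = (-736 + 2(240)) / 4 = -256/4 = -64
c(2) = (240 + 2(-64)) / 4 = 112/4 = 28
c(1) = (-64 + 2(28)) / 4 = -8/4 = -2

-2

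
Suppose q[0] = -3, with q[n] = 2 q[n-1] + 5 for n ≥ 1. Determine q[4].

27

q[1] = 2*(-3) + 5 = -1
q[2] = 2*(-1) + 5 = 3
q[3] = 2*3 + 5 = 11
q[4] = 2*11 + 5 = 27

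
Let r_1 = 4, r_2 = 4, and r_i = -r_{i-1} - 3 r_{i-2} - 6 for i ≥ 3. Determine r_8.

r_3 = -4 - 3·4 - 6 = -22
r_4 = -(-22) - 3·4 - 6 = 4
r_5 = -4 - 3·(-22) - 6 = 56
r_6 = -56 - 3·4 - 6 = -74
r_7 = -(-74) - 3·56 - 6 = -100
r_8 = -(-100) - 3·(-74) - 6 = 316

316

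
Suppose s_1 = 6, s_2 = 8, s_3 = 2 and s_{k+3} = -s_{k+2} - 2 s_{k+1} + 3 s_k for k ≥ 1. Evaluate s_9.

s_4 = -2 - 2(8) + 3(6) = 0
s_5 = -0 - 2(2) + 3(8) = 20
s_6 = -20 - 2(0) + 3(2) = -14
s_7 = -(-14) - 2(20) + 3(0) = -26
s_8 = -(-26) - 2(-14) + 3(20) = 114
s_9 = -114 - 2(-26) + 3(-14) = -104

-104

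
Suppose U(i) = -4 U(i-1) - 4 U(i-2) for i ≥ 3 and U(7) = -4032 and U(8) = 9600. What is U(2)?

Rearranging, U(i-2) = (U(i) + 4 U(i-1)) / -4.
U(6) = (9600 + 4(-4032)) / -4 = -6528/-4 = 1632
U(5) = (-4032 + 4(1632)) / -4 = 2496/-4 = -624
U(4) = (1632 + 4(-624)) / -4 = -864/-4 = 216
U(3) = (-624 + 4(216)) / -4 = 240/-4 = -60
U(2) = (216 + 4(-60)) / -4 = -24/-4 = 6

6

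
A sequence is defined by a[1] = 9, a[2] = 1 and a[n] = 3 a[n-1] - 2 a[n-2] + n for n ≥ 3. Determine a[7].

-282

a[3] = 3·1 - 2·9 + 3 = -12
a[4] = 3·(-12) - 2·1 + 4 = -34
a[5] = 3·(-34) - 2·(-12) + 5 = -73
a[6] = 3·(-73) - 2·(-34) + 6 = -145
a[7] = 3·(-145) - 2·(-73) + 7 = -282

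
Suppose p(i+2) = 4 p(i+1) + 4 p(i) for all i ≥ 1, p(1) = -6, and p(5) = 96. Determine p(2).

Let p(2) = x.
p(3) = -24 + 4x
p(4) = -96 + 20x
p(5) = -480 + 96x
So -480 + 96x = 96, giving x = 6.

6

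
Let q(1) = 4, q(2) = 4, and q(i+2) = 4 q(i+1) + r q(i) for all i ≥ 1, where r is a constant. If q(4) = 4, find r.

q(3) = 16 + 4r
q(4) = 64 + 20r
So 64 + 20r = 4, giving r = -3.

-3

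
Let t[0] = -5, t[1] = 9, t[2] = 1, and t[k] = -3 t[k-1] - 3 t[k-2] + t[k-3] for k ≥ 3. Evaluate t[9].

2929

t[3] = -3*1 - 3*9 + (-5) = -35
t[4] = -3*(-35) - 3*1 + 9 = 111
t[5] = -3*111 - 3*(-35) + 1 = -227
t[6] = -3*(-227) - 3*111 + (-35) = 313
t[7] = -3*313 - 3*(-227) + 111 = -147
t[8] = -3*(-147) - 3*313 + (-227) = -725
t[9] = -3*(-725) - 3*(-147) + 313 = 2929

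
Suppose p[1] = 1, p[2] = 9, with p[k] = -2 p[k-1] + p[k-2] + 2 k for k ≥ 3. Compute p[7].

-483

p[3] = -2*9 + 1 + 6 = -11
p[4] = -2*(-11) + 9 + 8 = 39
p[5] = -2*39 + (-11) + 10 = -79
p[6] = -2*(-79) + 39 + 12 = 209
p[7] = -2*209 + (-79) + 14 = -483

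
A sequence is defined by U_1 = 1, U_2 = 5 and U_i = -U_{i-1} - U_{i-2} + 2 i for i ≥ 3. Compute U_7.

5

U_3 = -5 - 1 + 6 = 0
U_4 = -0 - 5 + 8 = 3
U_5 = -3 - 0 + 10 = 7
U_6 = -7 - 3 + 12 = 2
U_7 = -2 - 7 + 14 = 5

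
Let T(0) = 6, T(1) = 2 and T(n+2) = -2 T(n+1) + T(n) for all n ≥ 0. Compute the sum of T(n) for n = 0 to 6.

34

T(2) = -2·2 + 6 = 2
T(3) = -2·2 + 2 = -2
T(4) = -2·(-2) + 2 = 6
T(5) = -2·6 + (-2) = -14
T(6) = -2·(-14) + 6 = 34
Sum = 6 + 2 + 2 + (-2) + 6 + (-14) + 34 = 34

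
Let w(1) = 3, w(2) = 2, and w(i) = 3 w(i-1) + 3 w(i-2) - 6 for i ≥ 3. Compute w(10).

w(3) = 3*2 + 3*3 - 6 = 9
w(4) = 3*9 + 3*2 - 6 = 27
w(5) = 3*27 + 3*9 - 6 = 102
w(6) = 3*102 + 3*27 - 6 = 381
w(7) = 3*381 + 3*102 - 6 = 1443
w(8) = 3*1443 + 3*381 - 6 = 5466
w(9) = 3*5466 + 3*1443 - 6 = 20721
w(10) = 3*20721 + 3*5466 - 6 = 78555

78555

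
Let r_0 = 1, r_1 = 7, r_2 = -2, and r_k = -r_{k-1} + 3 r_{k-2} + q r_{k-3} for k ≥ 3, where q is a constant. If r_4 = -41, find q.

r_3 = 23 + q
r_4 = -29 + 6q
So -29 + 6q = -41, giving q = -2.

-2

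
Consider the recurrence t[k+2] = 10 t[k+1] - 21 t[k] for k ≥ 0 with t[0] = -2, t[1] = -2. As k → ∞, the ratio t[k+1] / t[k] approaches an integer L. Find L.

7

The characteristic equation is r^2 - 10r + 21 = 0, which factors as (r - 7)(r - 3) = 0.
So the roots are 7 and 3. Since |7| > |3| and the coefficient of 7^k is non-zero, the ratio tends to 7.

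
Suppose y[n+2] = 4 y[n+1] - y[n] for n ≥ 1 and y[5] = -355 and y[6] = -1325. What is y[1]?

Rearranging, y[n-2] = -(y[n] - 4 y[n-1]).
y[4] = -(-1325 - 4(-355)) = -95
y[3] = -(-355 - 4(-95)) = -25
y[2] = -(-95 - 4(-25)) = -5
y[1] = -(-25 - 4(-5)) = 5

5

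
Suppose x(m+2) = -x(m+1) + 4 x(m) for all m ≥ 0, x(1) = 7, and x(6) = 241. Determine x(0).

6

Let x(0) = v.
x(2) = -7 + 4v
x(3) = 35 - 4v
x(4) = -63 + 20v
x(5) = 203 - 36v
x(6) = -455 + 116v
So -455 + 116v = 241, giving v = 6.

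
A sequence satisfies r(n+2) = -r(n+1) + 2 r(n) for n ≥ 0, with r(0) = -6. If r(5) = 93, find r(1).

3

Let r(1) = x.
r(2) = -12 - x
r(3) = 12 + 3x
r(4) = -36 - 5x
r(5) = 60 + 11x
So 60 + 11x = 93, giving x = 3.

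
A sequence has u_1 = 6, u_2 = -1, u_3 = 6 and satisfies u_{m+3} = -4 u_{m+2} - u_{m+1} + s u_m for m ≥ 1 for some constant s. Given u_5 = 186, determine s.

u_4 = -23 + 6s
u_5 = 86 - 25s
So 86 - 25s = 186, giving s = -4.

-4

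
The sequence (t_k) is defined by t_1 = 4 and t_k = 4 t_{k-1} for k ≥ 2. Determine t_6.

t_2 = 4·4 = 16
t_3 = 4·16 = 64
t_4 = 4·64 = 256
t_5 = 4·256 = 1024
t_6 = 4·1024 = 4096

4096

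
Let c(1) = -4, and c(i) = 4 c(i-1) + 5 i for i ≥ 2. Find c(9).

-7299

c(2) = 4·(-4) + 10 = -6
c(3) = 4·(-6) + 15 = -9
c(4) = 4·(-9) + 20 = -16
c(5) = 4·(-16) + 25 = -39
c(6) = 4·(-39) + 30 = -126
c(7) = 4·(-126) + 35 = -469
c(8) = 4·(-469) + 40 = -1836
c(9) = 4·(-1836) + 45 = -7299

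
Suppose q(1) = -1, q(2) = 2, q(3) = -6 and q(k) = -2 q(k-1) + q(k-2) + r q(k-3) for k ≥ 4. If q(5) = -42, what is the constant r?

q(4) = 14 - r
q(5) = -34 + 4r
So -34 + 4r = -42, giving r = -2.

-2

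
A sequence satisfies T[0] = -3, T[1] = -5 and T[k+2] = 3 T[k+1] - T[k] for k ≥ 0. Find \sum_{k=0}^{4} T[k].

T[2] = 3·(-5) - (-3) = -12
T[3] = 3·(-12) - (-5) = -31
T[4] = 3·(-31) - (-12) = -81
Sum = (-3) + (-5) + (-12) + (-31) + (-81) = -132

-132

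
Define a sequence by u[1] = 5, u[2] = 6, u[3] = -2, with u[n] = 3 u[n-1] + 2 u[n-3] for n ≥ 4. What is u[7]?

212

u[4] = 3·(-2) + 2·5 = 4
u[5] = 3·4 + 2·6 = 24
u[6] = 3·24 + 2·(-2) = 68
u[7] = 3·68 + 2·4 = 212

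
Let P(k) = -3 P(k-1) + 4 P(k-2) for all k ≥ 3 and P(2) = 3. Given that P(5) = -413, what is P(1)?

-5

Let P(1) = z.
P(3) = -9 + 4z
P(4) = 39 - 12z
P(5) = -153 + 52z
So -153 + 52z = -413, giving z = -5.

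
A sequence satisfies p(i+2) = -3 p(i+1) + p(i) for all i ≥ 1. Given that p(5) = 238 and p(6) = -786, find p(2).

-6

Rearranging, p(i-2) = p(i) + 3 p(i-1).
p(4) = -786 + 3·238 = -72
p(3) = 238 + 3·(-72) = 22
p(2) = -72 + 3·22 = -6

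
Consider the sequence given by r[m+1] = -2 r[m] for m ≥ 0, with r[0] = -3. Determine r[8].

r[1] = -2(-3) = 6
r[2] = -2(6) = -12
r[3] = -2(-12) = 24
r[4] = -2(24) = -48
r[5] = -2(-48) = 96
r[6] = -2(96) = -192
r[7] = -2(-192) = 384
r[8] = -2(384) = -768

-768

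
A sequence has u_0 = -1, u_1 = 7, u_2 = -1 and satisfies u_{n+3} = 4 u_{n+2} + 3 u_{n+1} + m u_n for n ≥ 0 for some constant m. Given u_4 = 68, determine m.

1

u_3 = 17 - m
u_4 = 65 + 3m
So 65 + 3m = 68, giving m = 1.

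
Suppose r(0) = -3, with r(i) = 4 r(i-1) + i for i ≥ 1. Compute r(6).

r(1) = 4*(-3) + 1 = -11
r(2) = 4*(-11) + 2 = -42
r(3) = 4*(-42) + 3 = -165
r(4) = 4*(-165) + 4 = -656
r(5) = 4*(-656) + 5 = -2619
r(6) = 4*(-2619) + 6 = -10470

-10470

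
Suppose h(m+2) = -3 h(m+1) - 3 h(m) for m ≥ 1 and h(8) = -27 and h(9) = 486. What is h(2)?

Rearranging, h(m-2) = (h(m) + 3 h(m-1)) / -3.
h(7) = (486 + 3(-27)) / -3 = 405/-3 = -135
h(6) = (-27 + 3(-135)) / -3 = -432/-3 = 144
h(5) = (-135 + 3(144)) / -3 = 297/-3 = -99
h(4) = (144 + 3(-99)) / -3 = -153/-3 = 51
h(3) = (-99 + 3(51)) / -3 = 54/-3 = -18
h(2) = (51 + 3(-18)) / -3 = -3/-3 = 1

1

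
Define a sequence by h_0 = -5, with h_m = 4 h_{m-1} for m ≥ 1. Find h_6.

h_1 = 4*(-5) = -20
h_2 = 4*(-20) = -80
h_3 = 4*(-80) = -320
h_4 = 4*(-320) = -1280
h_5 = 4*(-1280) = -5120
h_6 = 4*(-5120) = -20480

-20480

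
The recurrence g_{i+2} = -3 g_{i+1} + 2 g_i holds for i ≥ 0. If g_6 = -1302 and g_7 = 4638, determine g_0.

Rearranging, g_{i-2} = (g_i + 3 g_{i-1}) / 2.
g_5 = (4638 + 3(-1302)) / 2 = 732/2 = 366
g_4 = (-1302 + 3(366)) / 2 = -204/2 = -102
g_3 = (366 + 3(-102)) / 2 = 60/2 = 30
g_2 = (-102 + 3(30)) / 2 = -12/2 = -6
g_1 = (30 + 3(-6)) / 2 = 12/2 = 6
g_0 = (-6 + 3(6)) / 2 = 12/2 = 6

6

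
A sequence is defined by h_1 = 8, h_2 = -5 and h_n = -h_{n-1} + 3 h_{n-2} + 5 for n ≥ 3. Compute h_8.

h_3 = -(-5) + 3·8 + 5 = 34
h_4 = -34 + 3·(-5) + 5 = -44
h_5 = -(-44) + 3·34 + 5 = 151
h_6 = -151 + 3·(-44) + 5 = -278
h_7 = -(-278) + 3·151 + 5 = 736
h_8 = -736 + 3·(-278) + 5 = -1565

-1565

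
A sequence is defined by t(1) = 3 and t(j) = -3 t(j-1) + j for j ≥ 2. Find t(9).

16815

t(2) = -3*3 + 2 = -7
t(3) = -3*(-7) + 3 = 24
t(4) = -3*24 + 4 = -68
t(5) = -3*(-68) + 5 = 209
t(6) = -3*209 + 6 = -621
t(7) = -3*(-621) + 7 = 1870
t(8) = -3*1870 + 8 = -5602
t(9) = -3*(-5602) + 9 = 16815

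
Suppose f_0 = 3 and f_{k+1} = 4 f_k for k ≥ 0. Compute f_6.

f_1 = 4*3 = 12
f_2 = 4*12 = 48
f_3 = 4*48 = 192
f_4 = 4*192 = 768
f_5 = 4*768 = 3072
f_6 = 4*3072 = 12288

12288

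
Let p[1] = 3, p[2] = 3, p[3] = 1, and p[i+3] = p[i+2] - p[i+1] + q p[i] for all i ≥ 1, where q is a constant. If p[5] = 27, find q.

p[4] = -2 + 3q
p[5] = -3 + 6q
So -3 + 6q = 27, giving q = 5.

5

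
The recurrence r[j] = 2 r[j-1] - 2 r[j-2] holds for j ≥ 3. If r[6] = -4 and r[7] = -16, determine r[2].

Rearranging, r[j-2] = (r[j] - 2 r[j-1]) / -2.
r[5] = (-16 - 2*(-4)) / -2 = -8/-2 = 4
r[4] = (-4 - 2*4) / -2 = -12/-2 = 6
r[3] = (4 - 2*6) / -2 = -8/-2 = 4
r[2] = (6 - 2*4) / -2 = -2/-2 = 1

1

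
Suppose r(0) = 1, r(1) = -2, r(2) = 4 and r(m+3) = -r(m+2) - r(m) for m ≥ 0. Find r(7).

-23

r(3) = -4 - 1 = -5
r(4) = -(-5) - (-2) = 7
r(5) = -7 - 4 = -11
r(6) = -(-11) - (-5) = 16
r(7) = -16 - 7 = -23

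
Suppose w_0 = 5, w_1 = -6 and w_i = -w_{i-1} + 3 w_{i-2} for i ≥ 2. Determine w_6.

525

w_2 = -(-6) + 3(5) = 21
w_3 = -21 + 3(-6) = -39
w_4 = -(-39) + 3(21) = 102
w_5 = -102 + 3(-39) = -219
w_6 = -(-219) + 3(102) = 525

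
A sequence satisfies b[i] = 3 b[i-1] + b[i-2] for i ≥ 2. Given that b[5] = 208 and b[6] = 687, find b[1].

Rearranging, b[i-2] = b[i] - 3 b[i-1].
b[4] = 687 - 3*208 = 63
b[3] = 208 - 3*63 = 19
b[2] = 63 - 3*19 = 6
b[1] = 19 - 3*6 = 1

1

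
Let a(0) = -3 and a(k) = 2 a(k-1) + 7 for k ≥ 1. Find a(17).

524281

The fixed point is 7/(1 - 2) = -7, so a(k) + 7 = 2(a(k-1) + 7).
Hence a(k) = 4·2^k - 7.
a(17) = 4·2^{17} - 7 = 4·131072 - 7 = 524281.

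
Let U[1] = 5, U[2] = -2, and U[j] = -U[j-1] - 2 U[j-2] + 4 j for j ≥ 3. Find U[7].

U[3] = -(-2) - 2(5) + 12 = 4
U[4] = -4 - 2(-2) + 16 = 16
U[5] = -16 - 2(4) + 20 = -4
U[6] = -(-4) - 2(16) + 24 = -4
U[7] = -(-4) - 2(-4) + 28 = 40

40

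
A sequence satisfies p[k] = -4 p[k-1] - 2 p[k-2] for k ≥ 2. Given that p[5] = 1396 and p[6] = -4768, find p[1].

Rearranging, p[k-2] = (p[k] + 4 p[k-1]) / -2.
p[4] = (-4768 + 4*1396) / -2 = 816/-2 = -408
p[3] = (1396 + 4*(-408)) / -2 = -236/-2 = 118
p[2] = (-408 + 4*118) / -2 = 64/-2 = -32
p[1] = (118 + 4*(-32)) / -2 = -10/-2 = 5

5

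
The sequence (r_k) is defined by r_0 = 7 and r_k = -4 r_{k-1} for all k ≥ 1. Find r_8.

458752

r_1 = -4·7 = -28
r_2 = -4·(-28) = 112
r_3 = -4·112 = -448
r_4 = -4·(-448) = 1792
r_5 = -4·1792 = -7168
r_6 = -4·(-7168) = 28672
r_7 = -4·28672 = -114688
r_8 = -4·(-114688) = 458752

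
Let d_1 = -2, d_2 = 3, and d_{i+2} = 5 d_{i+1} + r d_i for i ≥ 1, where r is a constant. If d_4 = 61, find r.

2

d_3 = 15 - 2r
d_4 = 75 - 7r
So 75 - 7r = 61, giving r = 2.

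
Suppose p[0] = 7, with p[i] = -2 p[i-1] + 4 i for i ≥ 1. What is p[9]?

p[1] = -2*7 + 4 = -10
p[2] = -2*(-10) + 8 = 28
p[3] = -2*28 + 12 = -44
p[4] = -2*(-44) + 16 = 104
p[5] = -2*104 + 20 = -188
p[6] = -2*(-188) + 24 = 400
p[7] = -2*400 + 28 = -772
p[8] = -2*(-772) + 32 = 1576
p[9] = -2*1576 + 36 = -3116

-3116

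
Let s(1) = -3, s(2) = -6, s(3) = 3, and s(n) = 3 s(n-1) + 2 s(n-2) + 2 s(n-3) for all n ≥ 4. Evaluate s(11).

-77217

s(4) = 3*3 + 2*(-6) + 2*(-3) = -9
s(5) = 3*(-9) + 2*3 + 2*(-6) = -33
s(6) = 3*(-33) + 2*(-9) + 2*3 = -111
s(7) = 3*(-111) + 2*(-33) + 2*(-9) = -417
s(8) = 3*(-417) + 2*(-111) + 2*(-33) = -1539
s(9) = 3*(-1539) + 2*(-417) + 2*(-111) = -5673
s(10) = 3*(-5673) + 2*(-1539) + 2*(-417) = -20931
s(11) = 3*(-20931) + 2*(-5673) + 2*(-1539) = -77217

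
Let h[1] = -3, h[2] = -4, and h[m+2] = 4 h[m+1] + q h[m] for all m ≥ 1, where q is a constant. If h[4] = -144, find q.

5

h[3] = -16 - 3q
h[4] = -64 - 16q
So -64 - 16q = -144, giving q = 5.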